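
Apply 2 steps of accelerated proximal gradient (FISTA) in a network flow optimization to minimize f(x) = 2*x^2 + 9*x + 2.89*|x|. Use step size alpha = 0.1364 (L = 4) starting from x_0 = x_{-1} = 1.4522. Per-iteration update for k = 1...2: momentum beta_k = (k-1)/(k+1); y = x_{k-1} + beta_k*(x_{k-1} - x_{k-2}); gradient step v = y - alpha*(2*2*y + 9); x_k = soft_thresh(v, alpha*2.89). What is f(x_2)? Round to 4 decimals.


FISTA on f(x) = 2*x^2 + 9*x + 2.89*|x|
L = 4, alpha = 0.1364
Iteration 1: beta = 0.0, y = 1.4522 + 0.0*(1.4522 - 1.4522) = 1.4522
  grad(y) = 14.8088, v = y - alpha*grad = -0.5677
  prox(v) = soft_thresh(-0.5677, 0.3942) = -0.1735
Iteration 2: beta = 0.3333, y = -0.1735 + 0.3333*(-0.1735 - 1.4522) = -0.7154
  grad(y) = 6.1383, v = y - alpha*grad = -1.5527
  prox(v) = soft_thresh(-1.5527, 0.3942) = -1.1585
f(x_2) = 2*(-1.1585)^2 + 9*(-1.1585) + 2.89*|-1.1585| = -4.3942


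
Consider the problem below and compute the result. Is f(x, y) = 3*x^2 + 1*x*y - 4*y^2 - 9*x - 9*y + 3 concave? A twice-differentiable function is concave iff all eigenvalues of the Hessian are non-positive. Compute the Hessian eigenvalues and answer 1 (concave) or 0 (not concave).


The Hessian of f(x,y) = 3*x^2 + 1*x*y - 4*y^2 - 9*x - 9*y + 3 is:
H = [[6, 1], [1, -8]]
Trace = 6 - 8 = -2
Determinant = 6*-8 - (1)^2 = -49
Discriminant = (-2)^2 - 4*-49 = 200.0
Eigenvalues: lambda_1 = -8.0711, lambda_2 = 6.0711
The function is not concave.

0


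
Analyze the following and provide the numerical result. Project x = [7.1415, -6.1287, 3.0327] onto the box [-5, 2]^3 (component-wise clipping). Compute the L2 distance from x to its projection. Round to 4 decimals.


Project each component onto [-5, 2].
clip(7.1415) = 2.0, clip(-6.1287) = -5.0, clip(3.0327) = 2.0
Projection = [2.0, -5.0, 2.0]
Squared diffs: [26.435, 1.274, 1.0665]
Distance = sqrt(28.7755) = 5.3643


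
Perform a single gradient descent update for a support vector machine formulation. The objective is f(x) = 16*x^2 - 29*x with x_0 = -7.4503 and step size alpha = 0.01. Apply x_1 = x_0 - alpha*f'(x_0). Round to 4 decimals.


We compute the gradient at x_0 and apply the update.
f'(x) = 32*x - 29
f'(-7.4503) = 32*-7.4503 - 29 = -267.4096
x_1 = -7.4503 - 0.01*-267.4096 = -4.7762


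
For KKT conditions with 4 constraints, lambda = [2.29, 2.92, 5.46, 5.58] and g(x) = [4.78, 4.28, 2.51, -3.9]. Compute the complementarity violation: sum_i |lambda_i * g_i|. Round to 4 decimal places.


KKT complementary slackness check:
lambda_1 * g_1 = 2.29 * 4.78 = 10.9462
lambda_2 * g_2 = 2.92 * 4.28 = 12.4976
lambda_3 * g_3 = 5.46 * 2.51 = 13.7046
lambda_4 * g_4 = 5.58 * -3.9 = -21.762
Total violation = 10.9462 + 12.4976 + 13.7046 + 21.762 = 58.9104


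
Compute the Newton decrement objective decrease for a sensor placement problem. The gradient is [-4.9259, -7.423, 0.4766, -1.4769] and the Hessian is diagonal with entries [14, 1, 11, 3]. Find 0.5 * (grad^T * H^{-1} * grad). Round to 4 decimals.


Step 1: H is diagonal, so H^(-1) * g = [-0.3519, -7.423, 0.0433, -0.4923].
Step 2: g^T H^(-1) g = sum_i g_i^2 / H_ii
  = (-4.9259)^2/14 + (-7.423)^2/1 + (0.4766)^2/11 + (-1.4769)^2/3
  = 1.7332 + 55.1009 + 0.0206 + 0.7271 = 57.5818
Step 3: Objective decrease = 0.5 * g^T H^(-1) g = 28.7909


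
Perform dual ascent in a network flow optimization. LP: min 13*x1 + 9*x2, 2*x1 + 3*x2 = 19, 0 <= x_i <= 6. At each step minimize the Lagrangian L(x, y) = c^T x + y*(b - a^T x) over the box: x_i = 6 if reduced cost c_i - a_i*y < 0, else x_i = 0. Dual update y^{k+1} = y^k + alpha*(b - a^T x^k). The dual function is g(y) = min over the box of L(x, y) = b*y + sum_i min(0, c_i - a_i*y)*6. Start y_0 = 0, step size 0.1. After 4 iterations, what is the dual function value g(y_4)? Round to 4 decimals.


Dual ascent for LP: min 13*x1 + 9*x2, 2*x1 + 3*x2 = 19, 0 <= x_i <= 6
Step 1: y^k = 0.0, reduced costs: (13.0, 9.0)
  x^k = (0.0, 0.0), subgradient = b - a^T x = 19.0
  y^{k+1} = 0.0 + 0.1*19.0 = 1.9
Step 2: y^k = 1.9, reduced costs: (9.2, 3.3)
  x^k = (0.0, 0.0), subgradient = b - a^T x = 19.0
  y^{k+1} = 1.9 + 0.1*19.0 = 3.8
Step 3: y^k = 3.8, reduced costs: (5.4, -2.4)
  x^k = (0.0, 6.0), subgradient = b - a^T x = 1.0
  y^{k+1} = 3.8 + 0.1*1.0 = 3.9
Step 4: y^k = 3.9, reduced costs: (5.2, -2.7)
  x^k = (0.0, 6.0), subgradient = b - a^T x = 1.0
  y^{k+1} = 3.9 + 0.1*1.0 = 4.0
Dual objective at y_4 = 4.0: reduced costs (5.0, -3.0), box minimizer x = (0.0, 6.0)
g(y_4) = b*y + (c1 - a1*y)*x1 + (c2 - a2*y)*x2 = 19*4.0 + 5.0*0.0 + (-3.0)*6.0 = 76.0 + 0.0 - 18.0 = 58.0


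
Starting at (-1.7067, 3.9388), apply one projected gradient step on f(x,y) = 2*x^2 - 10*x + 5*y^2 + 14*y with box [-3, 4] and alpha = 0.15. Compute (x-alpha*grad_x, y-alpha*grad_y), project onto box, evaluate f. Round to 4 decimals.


Step 1: Compute gradient at (-1.7067, 3.9388).
grad_x = 2*2*-1.7067 - 10 = -16.8268
grad_y = 2*5*3.9388 + 14 = 53.388
Step 2: Gradient step.
x_raw = -1.7067 - 0.15*-16.8268 = 0.8173
y_raw = 3.9388 - 0.15*53.388 = -4.0694
Step 3: Project onto [-3, 4].
x_proj = clip(0.8173) = 0.8173
y_proj = clip(-4.0694) = -3.0
Step 4: Evaluate f.
f(0.8173, -3.0) = -3.8372


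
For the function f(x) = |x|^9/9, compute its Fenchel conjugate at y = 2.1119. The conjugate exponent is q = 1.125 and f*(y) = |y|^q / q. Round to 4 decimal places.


The conjugate exponent q satisfies 1/p + 1/q = 1.
p = 9, so q = 9/(9 - 1) = 1.125
|y|^q = 2.1119^1.125 = 2.3188
f*(2.1119) = 2.3188 / 1.125 = 2.0611


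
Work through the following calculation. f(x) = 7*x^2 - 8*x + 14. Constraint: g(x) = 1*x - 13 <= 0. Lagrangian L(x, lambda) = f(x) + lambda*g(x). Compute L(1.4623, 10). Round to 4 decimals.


Step 1: Evaluate f(x).
f(1.4623) = 7*1.4623^2 - 8*1.4623 + 14 = 17.2698
Step 2: Evaluate g(x).
g(1.4623) = 1*1.4623 - 13 = -11.5377
Step 3: Compute Lagrangian.
L = 17.2698 + 10*-11.5377 = -98.1072


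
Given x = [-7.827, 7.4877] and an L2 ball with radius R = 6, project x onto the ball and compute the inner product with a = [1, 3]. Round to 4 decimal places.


Step 1: Compute ||x|| (intermediates to 6 decimals).
||x|| = sqrt((-7.827)^2 + 7.4877^2) = 10.831786
Step 2: Project.
Since ||x|| > R, scale = R/||x|| = 6/10.831786 = 0.553925, proj(x) = scale * x
proj(x) = [-4.335571, 4.147624]
Step 3: Dot product.
a^T * proj(x) = 1*(-4.335571) + 3*4.147624 = 8.1073


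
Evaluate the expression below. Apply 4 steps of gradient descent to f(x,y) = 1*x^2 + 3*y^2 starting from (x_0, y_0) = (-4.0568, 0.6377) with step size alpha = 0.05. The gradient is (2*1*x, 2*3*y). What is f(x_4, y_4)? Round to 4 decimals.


Gradient descent on f(x,y) = 1*x^2 + 3*y^2.
Starting point: (-4.0568, 0.6377), alpha = 0.05
Step 1: grad_x = 2*1*-4.0568 = -8.1136, grad_y = 2*3*0.6377 = 3.8262
  x_1 = -4.0568 - 0.05*-8.1136 = -3.6511
  y_1 = 0.6377 - 0.05*3.8262 = 0.4464
Step 2: grad_x = 2*1*-3.6511 = -7.3022, grad_y = 2*3*0.4464 = 2.6783
  x_2 = -3.6511 - 0.05*-7.3022 = -3.286
  y_2 = 0.4464 - 0.05*2.6783 = 0.3125
Step 3: grad_x = 2*1*-3.286 = -6.572, grad_y = 2*3*0.3125 = 1.8748
  x_3 = -3.286 - 0.05*-6.572 = -2.9574
  y_3 = 0.3125 - 0.05*1.8748 = 0.2187
Step 4: grad_x = 2*1*-2.9574 = -5.9148, grad_y = 2*3*0.2187 = 1.3124
  x_4 = -2.9574 - 0.05*-5.9148 = -2.6617
  y_4 = 0.2187 - 0.05*1.3124 = 0.1531
f(-2.6617, 0.1531) = 1*(-2.6617)^2 + 3*0.1531^2 = 7.1548


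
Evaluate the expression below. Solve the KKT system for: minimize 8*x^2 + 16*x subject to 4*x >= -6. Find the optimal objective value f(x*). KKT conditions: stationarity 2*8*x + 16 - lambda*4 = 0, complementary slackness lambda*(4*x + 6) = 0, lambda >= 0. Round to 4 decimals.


Step 1: Try lambda = 0 (constraint inactive).
Stationarity: 2*8*x + 16 = 0
x* = -16/(2*8) = -1.0
Check constraint: 4*-1.0 = -4.0 >= -6 -- satisfied.
Step 2: Compute optimal value.
f(x*) = 8*(-1.0)^2 + 16*(-1.0) = -8.0


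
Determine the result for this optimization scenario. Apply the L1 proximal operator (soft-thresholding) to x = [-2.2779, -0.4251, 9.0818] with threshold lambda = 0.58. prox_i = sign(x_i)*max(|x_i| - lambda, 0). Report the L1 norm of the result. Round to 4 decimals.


Soft-thresholding with lambda = 0.58:
prox(-2.2779) = sign(-2.2779)*max(|-2.2779| - 0.58, 0) = -1.6979
prox(-0.4251) = sign(-0.4251)*max(|-0.4251| - 0.58, 0) = 0.0
prox(9.0818) = sign(9.0818)*max(|9.0818| - 0.58, 0) = 8.5018
prox(x) = [-1.6979, 0.0, 8.5018]
||prox(x)||_1 = 1.6979 + 0.0 + 8.5018 = 10.1997


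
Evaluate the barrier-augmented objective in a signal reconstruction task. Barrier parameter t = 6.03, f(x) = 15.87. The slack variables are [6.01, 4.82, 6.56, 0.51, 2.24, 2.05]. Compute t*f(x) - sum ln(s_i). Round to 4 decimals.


Step 1: Compute log-barrier.
ln values: [1.7934, 1.5728, 1.881, -0.6733, 0.8065, 0.7178]
phi = -(1.7934 + 1.5728 + 1.881 - 0.6733 + 0.8065 + 0.7178) = -6.0982
Step 2: Compute augmented objective.
t*f(x) = 6.03*15.87 = 95.6961
Total = 95.6961 - 6.0982 = 89.5979


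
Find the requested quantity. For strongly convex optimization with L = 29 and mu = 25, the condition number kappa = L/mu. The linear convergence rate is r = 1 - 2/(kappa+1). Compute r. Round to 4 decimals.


Step 1: Compute the condition number.
kappa = L/mu = 29/25 = 1.16
Step 2: Compute the convergence rate.
r = 1 - 2/(kappa + 1) = 1 - 2*mu/(L + mu) = (L - mu)/(L + mu) = 4/54 = 0.0741


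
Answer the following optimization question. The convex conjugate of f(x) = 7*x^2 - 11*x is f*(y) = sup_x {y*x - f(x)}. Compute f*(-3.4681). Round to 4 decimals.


f*(y) = sup_x {y*x - a*x^2 - b*x} = sup_x {(y-b)*x - a*x^2}
FOC: (y - b) - 2a*x = 0 => x* = (y - b)/(2a)
x* = (-3.4681 + 11)/(2*7) = 0.538
f*(-3.4681) = (y-b)^2/(4a) = (-3.4681 + 11)^2/(4*7)
= 56.7295/28 = 2.0261


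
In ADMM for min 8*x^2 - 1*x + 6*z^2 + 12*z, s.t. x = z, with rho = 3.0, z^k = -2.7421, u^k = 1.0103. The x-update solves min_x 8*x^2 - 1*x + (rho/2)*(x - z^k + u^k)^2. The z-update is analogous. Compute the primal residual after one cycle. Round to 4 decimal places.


ADMM iteration with rho = 3.0, z^k = -2.7421, u^k = 1.0103
Step 1: x-update.
Minimize 8*x^2 - 1*x + (3.0/2)*(x + 2.7421 + 1.0103)^2
FOC: (2*8 + 3.0)*x = 1 + 3.0*(-2.7421 - 1.0103)
x^{k+1} = -0.5399
Step 2: z-update.
Minimize 6*z^2 + 12*z + (3.0/2)*(-0.5399 - z + 1.0103)^2
FOC: (2*6 + 3.0)*z = -12 + 3.0*(-0.5399 + 1.0103)
z^{k+1} = -0.7059
Step 3: u-update.
u^{k+1} = 1.0103 - 0.5399 + 0.7059 = 1.1764
Step 4: Primal residual = |-0.5399 + 0.7059| = 0.1661


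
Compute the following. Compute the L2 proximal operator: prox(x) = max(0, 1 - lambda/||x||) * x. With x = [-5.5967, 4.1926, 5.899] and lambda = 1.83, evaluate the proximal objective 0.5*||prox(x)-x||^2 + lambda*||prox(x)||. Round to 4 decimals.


Step 1: Compute ||x||.
||x|| = 9.1487
Step 2: Compute scaling factor.
scale = max(0, 1 - 1.83/9.1487) = 0.8
Step 3: prox(x) = [-4.4772, 3.354, 4.719]
||prox(x)|| = 7.3187
Step 4: Proximal objective.
0.5*||prox-x||^2 = 1.6745
lambda*||prox|| = 13.3932
Total = 15.0677


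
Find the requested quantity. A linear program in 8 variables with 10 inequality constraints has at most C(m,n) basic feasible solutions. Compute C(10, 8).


Each vertex corresponds to some choice of n active constraints out of m, so the number of vertices is at most C(m, n) = m! / (n!(m-n)!).
m = 10, n = 8
Numerator: 10 * 9 * 8 * 7 * 6 * 5 * 4 * 3
Denominator: 8! = 40320
C(10, 8) = 45


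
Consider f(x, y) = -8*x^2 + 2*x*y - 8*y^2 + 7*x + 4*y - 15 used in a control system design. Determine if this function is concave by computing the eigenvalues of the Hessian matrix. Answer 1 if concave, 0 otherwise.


The Hessian of f(x,y) = -8*x^2 + 2*x*y - 8*y^2 + 7*x + 4*y - 15 is:
H = [[-16, 2], [2, -16]]
Trace = -16 - 16 = -32
Determinant = -16*-16 - (2)^2 = 252
Discriminant = (-32)^2 - 4*252 = 16.0
Eigenvalues: lambda_1 = -18.0, lambda_2 = -14.0
The function is concave.

1


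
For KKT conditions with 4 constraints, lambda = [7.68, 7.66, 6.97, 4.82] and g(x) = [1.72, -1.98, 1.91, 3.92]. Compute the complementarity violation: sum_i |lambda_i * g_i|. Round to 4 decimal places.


KKT complementary slackness check:
lambda_1 * g_1 = 7.68 * 1.72 = 13.2096
lambda_2 * g_2 = 7.66 * -1.98 = -15.1668
lambda_3 * g_3 = 6.97 * 1.91 = 13.3127
lambda_4 * g_4 = 4.82 * 3.92 = 18.8944
Total violation = 13.2096 + 15.1668 + 13.3127 + 18.8944 = 60.5835


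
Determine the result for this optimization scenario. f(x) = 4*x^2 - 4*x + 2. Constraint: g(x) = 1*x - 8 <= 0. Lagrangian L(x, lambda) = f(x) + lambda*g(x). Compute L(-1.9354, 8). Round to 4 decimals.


Step 1: Evaluate f(x).
f(-1.9354) = 4*(-1.9354)^2 - 4*(-1.9354) + 2 = 24.7247
Step 2: Evaluate g(x).
g(-1.9354) = 1*-1.9354 - 8 = -9.9354
Step 3: Compute Lagrangian.
L = 24.7247 + 8*-9.9354 = -54.7585


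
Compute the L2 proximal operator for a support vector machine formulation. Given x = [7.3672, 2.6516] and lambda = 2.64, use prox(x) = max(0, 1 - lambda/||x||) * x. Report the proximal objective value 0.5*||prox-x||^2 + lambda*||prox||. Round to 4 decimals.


Step 1: Compute ||x||.
||x|| = 7.8299
Step 2: Compute scaling factor.
scale = max(0, 1 - 2.64/7.8299) = 0.6628
Step 3: prox(x) = [4.8832, 1.7576]
||prox(x)|| = 5.1899
Step 4: Proximal objective.
0.5*||prox-x||^2 = 3.4848
lambda*||prox|| = 13.7013
Total = 17.186


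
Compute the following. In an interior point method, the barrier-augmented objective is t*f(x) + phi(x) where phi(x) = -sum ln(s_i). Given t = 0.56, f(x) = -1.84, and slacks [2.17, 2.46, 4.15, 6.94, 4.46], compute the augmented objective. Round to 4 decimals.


Step 1: Compute log-barrier.
ln values: [0.7747, 0.9002, 1.4231, 1.9373, 1.4951]
phi = -(0.7747 + 0.9002 + 1.4231 + 1.9373 + 1.4951) = -6.5304
Step 2: Compute augmented objective.
t*f(x) = 0.56*-1.84 = -1.0304
Total = -1.0304 - 6.5304 = -7.5608


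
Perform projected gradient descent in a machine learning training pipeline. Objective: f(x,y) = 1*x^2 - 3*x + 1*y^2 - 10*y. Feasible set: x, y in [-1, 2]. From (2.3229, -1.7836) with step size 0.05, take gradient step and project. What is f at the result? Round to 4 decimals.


Step 1: Compute gradient at (2.3229, -1.7836).
grad_x = 2*1*2.3229 - 3 = 1.6458
grad_y = 2*1*-1.7836 - 10 = -13.5672
Step 2: Gradient step.
x_raw = 2.3229 - 0.05*1.6458 = 2.2406
y_raw = -1.7836 - 0.05*-13.5672 = -1.1052
Step 3: Project onto [-1, 2].
x_proj = clip(2.2406) = 2.0
y_proj = clip(-1.1052) = -1.0
Step 4: Evaluate f.
f(2.0, -1.0) = 9.0


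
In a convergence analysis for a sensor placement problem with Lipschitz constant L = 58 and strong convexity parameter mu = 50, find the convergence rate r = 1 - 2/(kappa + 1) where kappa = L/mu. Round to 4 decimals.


Step 1: Compute the condition number.
kappa = L/mu = 58/50 = 1.16
Step 2: Compute the convergence rate.
r = 1 - 2/(kappa + 1) = 1 - 2*mu/(L + mu) = (L - mu)/(L + mu) = 8/108 = 0.0741


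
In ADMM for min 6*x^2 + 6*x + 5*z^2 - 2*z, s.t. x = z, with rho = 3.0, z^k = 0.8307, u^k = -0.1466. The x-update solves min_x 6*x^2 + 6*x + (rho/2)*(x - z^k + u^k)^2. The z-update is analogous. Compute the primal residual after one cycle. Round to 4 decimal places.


ADMM iteration with rho = 3.0, z^k = 0.8307, u^k = -0.1466
Step 1: x-update.
Minimize 6*x^2 + 6*x + (3.0/2)*(x - 0.8307 - 0.1466)^2
FOC: (2*6 + 3.0)*x = -6 + 3.0*(0.8307 + 0.1466)
x^{k+1} = -0.2045
Step 2: z-update.
Minimize 5*z^2 - 2*z + (3.0/2)*(-0.2045 - z - 0.1466)^2
FOC: (2*5 + 3.0)*z = 2 + 3.0*(-0.2045 - 0.1466)
z^{k+1} = 0.0728
Step 3: u-update.
u^{k+1} = -0.1466 - 0.2045 - 0.0728 = -0.424
Step 4: Primal residual = |-0.2045 - 0.0728| = 0.2774


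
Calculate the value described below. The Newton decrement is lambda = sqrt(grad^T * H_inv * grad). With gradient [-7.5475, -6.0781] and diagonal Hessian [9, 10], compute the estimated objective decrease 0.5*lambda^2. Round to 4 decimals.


Step 1: H is diagonal, so H^(-1) * g = [-0.8386, -0.6078].
Step 2: g^T H^(-1) g = sum_i g_i^2 / H_ii
  = (-7.5475)^2/9 + (-6.0781)^2/10
  = 6.3294 + 3.6943 = 10.0237
Step 3: Objective decrease = 0.5 * g^T H^(-1) g = 5.0119


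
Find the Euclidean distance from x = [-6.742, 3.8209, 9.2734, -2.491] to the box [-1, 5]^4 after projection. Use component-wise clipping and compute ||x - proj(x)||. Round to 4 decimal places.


Project each component onto [-1, 5].
clip(-6.742) = -1.0, clip(3.8209) = 3.8209, clip(9.2734) = 5.0, clip(-2.491) = -1.0
Projection = [-1.0, 3.8209, 5.0, -1.0]
Squared diffs: [32.9706, 0.0, 18.2619, 2.2231]
Distance = sqrt(53.4556) = 7.3113


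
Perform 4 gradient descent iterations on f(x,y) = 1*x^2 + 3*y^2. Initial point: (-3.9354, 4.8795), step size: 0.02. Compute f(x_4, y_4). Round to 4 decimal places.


Gradient descent on f(x,y) = 1*x^2 + 3*y^2.
Starting point: (-3.9354, 4.8795), alpha = 0.02
Step 1: grad_x = 2*1*-3.9354 = -7.8708, grad_y = 2*3*4.8795 = 29.277
  x_1 = -3.9354 - 0.02*-7.8708 = -3.778
  y_1 = 4.8795 - 0.02*29.277 = 4.294
Step 2: grad_x = 2*1*-3.778 = -7.556, grad_y = 2*3*4.294 = 25.7638
  x_2 = -3.778 - 0.02*-7.556 = -3.6269
  y_2 = 4.294 - 0.02*25.7638 = 3.7787
Step 3: grad_x = 2*1*-3.6269 = -7.2537, grad_y = 2*3*3.7787 = 22.6721
  x_3 = -3.6269 - 0.02*-7.2537 = -3.4818
  y_3 = 3.7787 - 0.02*22.6721 = 3.3252
Step 4: grad_x = 2*1*-3.4818 = -6.9636, grad_y = 2*3*3.3252 = 19.9515
  x_4 = -3.4818 - 0.02*-6.9636 = -3.3425
  y_4 = 3.3252 - 0.02*19.9515 = 2.9262
f(-3.3425, 2.9262) = 1*(-3.3425)^2 + 3*2.9262^2 = 36.8606


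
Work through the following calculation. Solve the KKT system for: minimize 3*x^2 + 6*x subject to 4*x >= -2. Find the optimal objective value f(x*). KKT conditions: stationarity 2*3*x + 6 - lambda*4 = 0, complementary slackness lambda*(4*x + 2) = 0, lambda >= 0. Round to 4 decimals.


Step 1: Try lambda = 0 (constraint inactive).
x_unc = -6/(2*3) = -1.0
Check: 4*-1.0 = -4.0 < -2 -- violated!
Step 2: Constraint must be active: 4*x = -2
x* = -2/4 = -0.5
lambda = (2*3*(-0.5) + 6)/4 = 0.75
Step 3: Compute optimal value.
f(x*) = 3*(-0.5)^2 + 6*(-0.5) = -2.25


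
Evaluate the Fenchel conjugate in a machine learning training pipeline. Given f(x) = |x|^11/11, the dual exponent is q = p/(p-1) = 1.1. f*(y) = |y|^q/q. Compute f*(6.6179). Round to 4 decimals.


The conjugate exponent q satisfies 1/p + 1/q = 1.
p = 11, so q = 11/(11 - 1) = 1.1
|y|^q = 6.6179^1.1 = 7.9945
f*(6.6179) = 7.9945 / 1.1 = 7.2677


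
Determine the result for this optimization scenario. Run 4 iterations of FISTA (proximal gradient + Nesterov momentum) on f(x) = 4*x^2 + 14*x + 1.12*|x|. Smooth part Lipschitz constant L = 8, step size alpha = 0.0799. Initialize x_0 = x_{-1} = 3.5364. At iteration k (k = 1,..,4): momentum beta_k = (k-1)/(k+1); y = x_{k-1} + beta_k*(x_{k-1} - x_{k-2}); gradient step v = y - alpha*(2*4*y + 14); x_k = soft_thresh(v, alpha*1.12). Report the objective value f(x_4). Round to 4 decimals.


FISTA on f(x) = 4*x^2 + 14*x + 1.12*|x|
L = 8, alpha = 0.0799
Iteration 1: beta = 0.0, y = 3.5364 + 0.0*(3.5364 - 3.5364) = 3.5364
  grad(y) = 42.2912, v = y - alpha*grad = 0.1573
  prox(v) = soft_thresh(0.1573, 0.0895) = 0.0678
Iteration 2: beta = 0.3333, y = 0.0678 + 0.3333*(0.0678 - 3.5364) = -1.0883
  grad(y) = 5.2933, v = y - alpha*grad = -1.5113
  prox(v) = soft_thresh(-1.5113, 0.0895) = -1.4218
Iteration 3: beta = 0.5, y = -1.4218 + 0.5*(-1.4218 - 0.0678) = -2.1666
  grad(y) = -3.3328, v = y - alpha*grad = -1.9003
  prox(v) = soft_thresh(-1.9003, 0.0895) = -1.8108
Iteration 4: beta = 0.6, y = -1.8108 + 0.6*(-1.8108 + 1.4218) = -2.0442
  grad(y) = -2.3539, v = y - alpha*grad = -1.8562
  prox(v) = soft_thresh(-1.8562, 0.0895) = -1.7667
f(x_4) = 4*(-1.7667)^2 + 14*(-1.7667) + 1.12*|-1.7667| = -10.2702


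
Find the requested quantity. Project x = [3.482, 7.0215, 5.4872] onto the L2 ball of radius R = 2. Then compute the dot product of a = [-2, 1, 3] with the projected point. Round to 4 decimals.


Step 1: Compute ||x|| (intermediates to 6 decimals).
||x|| = sqrt(3.482^2 + 7.0215^2 + 5.4872^2) = 9.5674
Step 2: Project.
Since ||x|| > R, scale = R/||x|| = 2/9.5674 = 0.209043, proj(x) = scale * x
proj(x) = [0.727888, 1.467795, 1.147061]
Step 3: Dot product.
a^T * proj(x) = -2*0.727888 + 1*1.467795 + 3*1.147061 = 3.4532


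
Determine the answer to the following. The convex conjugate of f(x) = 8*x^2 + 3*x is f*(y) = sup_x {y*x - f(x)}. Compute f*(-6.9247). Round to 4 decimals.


f*(y) = sup_x {y*x - a*x^2 - b*x} = sup_x {(y-b)*x - a*x^2}
FOC: (y - b) - 2a*x = 0 => x* = (y - b)/(2a)
x* = (-6.9247 - 3)/(2*8) = -0.6203
f*(-6.9247) = (y-b)^2/(4a) = (-6.9247 - 3)^2/(4*8)
= 98.4997/32 = 3.0781


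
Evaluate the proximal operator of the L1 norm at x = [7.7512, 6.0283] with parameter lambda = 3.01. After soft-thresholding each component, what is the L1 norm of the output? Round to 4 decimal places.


Soft-thresholding with lambda = 3.01:
prox(7.7512) = sign(7.7512)*max(|7.7512| - 3.01, 0) = 4.7412
prox(6.0283) = sign(6.0283)*max(|6.0283| - 3.01, 0) = 3.0183
prox(x) = [4.7412, 3.0183]
||prox(x)||_1 = 4.7412 + 3.0183 = 7.7595


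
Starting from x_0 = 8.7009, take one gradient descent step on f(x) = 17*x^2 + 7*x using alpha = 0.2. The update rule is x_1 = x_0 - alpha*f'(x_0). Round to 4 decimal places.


We compute the gradient at x_0 and apply the update.
f'(x) = 34*x + 7
f'(8.7009) = 34*8.7009 + 7 = 302.8306
x_1 = 8.7009 - 0.2*302.8306 = -51.8652


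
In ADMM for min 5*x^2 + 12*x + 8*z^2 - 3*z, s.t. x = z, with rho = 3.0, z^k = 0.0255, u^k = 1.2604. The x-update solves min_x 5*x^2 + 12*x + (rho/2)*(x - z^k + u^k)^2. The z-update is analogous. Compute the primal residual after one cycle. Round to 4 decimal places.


ADMM iteration with rho = 3.0, z^k = 0.0255, u^k = 1.2604
Step 1: x-update.
Minimize 5*x^2 + 12*x + (3.0/2)*(x - 0.0255 + 1.2604)^2
FOC: (2*5 + 3.0)*x = -12 + 3.0*(0.0255 - 1.2604)
x^{k+1} = -1.2081
Step 2: z-update.
Minimize 8*z^2 - 3*z + (3.0/2)*(-1.2081 - z + 1.2604)^2
FOC: (2*8 + 3.0)*z = 3 + 3.0*(-1.2081 + 1.2604)
z^{k+1} = 0.1662
Step 3: u-update.
u^{k+1} = 1.2604 - 1.2081 - 0.1662 = -0.1138
Step 4: Primal residual = |-1.2081 - 0.1662| = 1.3742


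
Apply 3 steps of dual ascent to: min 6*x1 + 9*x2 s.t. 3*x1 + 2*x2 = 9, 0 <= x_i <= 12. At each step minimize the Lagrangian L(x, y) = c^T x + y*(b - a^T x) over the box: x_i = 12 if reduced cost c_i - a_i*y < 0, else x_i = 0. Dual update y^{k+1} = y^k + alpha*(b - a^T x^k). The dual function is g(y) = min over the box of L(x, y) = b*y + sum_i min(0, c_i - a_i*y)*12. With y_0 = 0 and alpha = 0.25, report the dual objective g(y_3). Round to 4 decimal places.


Dual ascent for LP: min 6*x1 + 9*x2, 3*x1 + 2*x2 = 9, 0 <= x_i <= 12
Step 1: y^k = 0.0, reduced costs: (6.0, 9.0)
  x^k = (0.0, 0.0), subgradient = b - a^T x = 9.0
  y^{k+1} = 0.0 + 0.25*9.0 = 2.25
Step 2: y^k = 2.25, reduced costs: (-0.75, 4.5)
  x^k = (12.0, 0.0), subgradient = b - a^T x = -27.0
  y^{k+1} = 2.25 + 0.25*-27.0 = -4.5
Step 3: y^k = -4.5, reduced costs: (19.5, 18.0)
  x^k = (0.0, 0.0), subgradient = b - a^T x = 9.0
  y^{k+1} = -4.5 + 0.25*9.0 = -2.25
Dual objective at y_3 = -2.25: reduced costs (12.75, 13.5), box minimizer x = (0.0, 0.0)
g(y_3) = b*y + (c1 - a1*y)*x1 + (c2 - a2*y)*x2 = 9*(-2.25) + 12.75*0.0 + 13.5*0.0 = -20.25 + 0.0 + 0.0 = -20.25


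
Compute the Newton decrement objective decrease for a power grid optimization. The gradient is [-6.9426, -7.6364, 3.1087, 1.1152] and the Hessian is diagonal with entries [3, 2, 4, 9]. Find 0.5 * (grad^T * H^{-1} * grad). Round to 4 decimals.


Step 1: H is diagonal, so H^(-1) * g = [-2.3142, -3.8182, 0.7772, 0.1239].
Step 2: g^T H^(-1) g = sum_i g_i^2 / H_ii
  = (-6.9426)^2/3 + (-7.6364)^2/2 + (3.1087)^2/4 + (1.1152)^2/9
  = 16.0666 + 29.1573 + 2.416 + 0.1382 = 47.7781
Step 3: Objective decrease = 0.5 * g^T H^(-1) g = 23.889


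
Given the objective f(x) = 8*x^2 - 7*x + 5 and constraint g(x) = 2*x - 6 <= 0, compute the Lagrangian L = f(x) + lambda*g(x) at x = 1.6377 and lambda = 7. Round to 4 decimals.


Step 1: Evaluate f(x).
f(1.6377) = 8*1.6377^2 - 7*1.6377 + 5 = 14.9926
Step 2: Evaluate g(x).
g(1.6377) = 2*1.6377 - 6 = -2.7246
Step 3: Compute Lagrangian.
L = 14.9926 + 7*-2.7246 = -4.0796


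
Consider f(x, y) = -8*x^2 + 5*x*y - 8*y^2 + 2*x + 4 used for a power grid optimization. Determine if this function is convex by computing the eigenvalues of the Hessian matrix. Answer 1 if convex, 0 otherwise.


The Hessian of f(x,y) = -8*x^2 + 5*x*y - 8*y^2 + 2*x + 4 is:
H = [[-16, 5], [5, -16]]
Trace = -16 - 16 = -32
Determinant = -16*-16 - (5)^2 = 231
Discriminant = (-32)^2 - 4*231 = 100.0
Eigenvalues: lambda_1 = -21.0, lambda_2 = -11.0
The function is not convex.

0


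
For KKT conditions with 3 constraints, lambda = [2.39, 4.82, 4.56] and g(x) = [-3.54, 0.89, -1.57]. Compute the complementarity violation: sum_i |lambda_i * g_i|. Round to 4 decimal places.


KKT complementary slackness check:
lambda_1 * g_1 = 2.39 * -3.54 = -8.4606
lambda_2 * g_2 = 4.82 * 0.89 = 4.2898
lambda_3 * g_3 = 4.56 * -1.57 = -7.1592
Total violation = 8.4606 + 4.2898 + 7.1592 = 19.9096


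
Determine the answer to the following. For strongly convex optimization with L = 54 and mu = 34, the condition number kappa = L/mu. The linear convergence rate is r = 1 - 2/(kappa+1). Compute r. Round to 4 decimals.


Step 1: Compute the condition number.
kappa = L/mu = 54/34 = 1.5882
Step 2: Compute the convergence rate.
r = 1 - 2/(kappa + 1) = 1 - 2*mu/(L + mu) = (L - mu)/(L + mu) = 20/88 = 0.2273


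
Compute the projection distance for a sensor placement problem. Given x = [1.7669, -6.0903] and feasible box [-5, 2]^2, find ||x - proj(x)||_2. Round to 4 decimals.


Project each component onto [-5, 2].
clip(1.7669) = 1.7669, clip(-6.0903) = -5.0
Projection = [1.7669, -5.0]
Squared diffs: [0.0, 1.1888]
Distance = sqrt(1.1888) = 1.0903


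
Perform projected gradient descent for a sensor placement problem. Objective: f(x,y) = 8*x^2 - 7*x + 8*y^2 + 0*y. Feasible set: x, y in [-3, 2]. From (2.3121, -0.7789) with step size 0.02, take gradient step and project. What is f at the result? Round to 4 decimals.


Step 1: Compute gradient at (2.3121, -0.7789).
grad_x = 2*8*2.3121 - 7 = 29.9936
grad_y = 2*8*-0.7789 + 0 = -12.4624
Step 2: Gradient step.
x_raw = 2.3121 - 0.02*29.9936 = 1.7122
y_raw = -0.7789 - 0.02*-12.4624 = -0.5297
Step 3: Project onto [-3, 2].
x_proj = clip(1.7122) = 1.7122
y_proj = clip(-0.5297) = -0.5297
Step 4: Evaluate f.
f(1.7122, -0.5297) = 13.7125


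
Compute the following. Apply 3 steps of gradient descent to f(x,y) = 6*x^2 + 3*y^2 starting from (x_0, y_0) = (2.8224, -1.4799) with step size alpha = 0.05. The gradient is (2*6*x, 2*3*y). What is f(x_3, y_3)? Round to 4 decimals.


Gradient descent on f(x,y) = 6*x^2 + 3*y^2.
Starting point: (2.8224, -1.4799), alpha = 0.05
Step 1: grad_x = 2*6*2.8224 = 33.8688, grad_y = 2*3*-1.4799 = -8.8794
  x_1 = 2.8224 - 0.05*33.8688 = 1.129
  y_1 = -1.4799 - 0.05*-8.8794 = -1.0359
Step 2: grad_x = 2*6*1.129 = 13.5475, grad_y = 2*3*-1.0359 = -6.2156
  x_2 = 1.129 - 0.05*13.5475 = 0.4516
  y_2 = -1.0359 - 0.05*-6.2156 = -0.7252
Step 3: grad_x = 2*6*0.4516 = 5.419, grad_y = 2*3*-0.7252 = -4.3509
  x_3 = 0.4516 - 0.05*5.419 = 0.1806
  y_3 = -0.7252 - 0.05*-4.3509 = -0.5076
f(0.1806, -0.5076) = 6*0.1806^2 + 3*(-0.5076)^2 = 0.9688


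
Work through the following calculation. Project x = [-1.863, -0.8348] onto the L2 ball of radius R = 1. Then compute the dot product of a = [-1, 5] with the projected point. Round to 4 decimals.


Step 1: Compute ||x|| (intermediates to 6 decimals).
||x|| = sqrt((-1.863)^2 + (-0.8348)^2) = 2.041485
Step 2: Project.
Since ||x|| > R, scale = R/||x|| = 1/2.041485 = 0.48984, proj(x) = scale * x
proj(x) = [-0.912572, -0.408918]
Step 3: Dot product.
a^T * proj(x) = -1*(-0.912572) + 5*(-0.408918) = -1.132


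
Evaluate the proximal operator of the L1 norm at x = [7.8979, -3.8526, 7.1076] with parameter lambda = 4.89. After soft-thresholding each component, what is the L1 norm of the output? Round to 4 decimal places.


Soft-thresholding with lambda = 4.89:
prox(7.8979) = sign(7.8979)*max(|7.8979| - 4.89, 0) = 3.0079
prox(-3.8526) = sign(-3.8526)*max(|-3.8526| - 4.89, 0) = 0.0
prox(7.1076) = sign(7.1076)*max(|7.1076| - 4.89, 0) = 2.2176
prox(x) = [3.0079, 0.0, 2.2176]
||prox(x)||_1 = 3.0079 + 0.0 + 2.2176 = 5.2255


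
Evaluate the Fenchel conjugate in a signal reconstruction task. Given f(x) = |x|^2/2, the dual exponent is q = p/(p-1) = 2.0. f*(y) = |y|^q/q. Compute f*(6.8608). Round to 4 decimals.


The conjugate exponent q satisfies 1/p + 1/q = 1.
p = 2, so q = 2/(2 - 1) = 2.0
|y|^q = 6.8608^2.0 = 47.0706
f*(6.8608) = 47.0706 / 2.0 = 23.5353


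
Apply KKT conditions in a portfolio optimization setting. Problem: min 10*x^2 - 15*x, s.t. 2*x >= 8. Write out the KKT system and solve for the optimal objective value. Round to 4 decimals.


Step 1: Try lambda = 0 (constraint inactive).
x_unc = 15/(2*10) = 0.75
Check: 2*0.75 = 1.5 < 8 -- violated!
Step 2: Constraint must be active: 2*x = 8
x* = 8/2 = 4.0
lambda = (2*10*4.0 - 15)/2 = 32.5
Step 3: Compute optimal value.
f(x*) = 10*4.0^2 - 15*4.0 = 100.0


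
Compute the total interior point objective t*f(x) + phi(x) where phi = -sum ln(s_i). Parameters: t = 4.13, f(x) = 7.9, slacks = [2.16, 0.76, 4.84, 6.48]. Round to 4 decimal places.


Step 1: Compute log-barrier.
ln values: [0.7701, -0.2744, 1.5769, 1.8687]
phi = -(0.7701 - 0.2744 + 1.5769 + 1.8687) = -3.9413
Step 2: Compute augmented objective.
t*f(x) = 4.13*7.9 = 32.627
Total = 32.627 - 3.9413 = 28.6857


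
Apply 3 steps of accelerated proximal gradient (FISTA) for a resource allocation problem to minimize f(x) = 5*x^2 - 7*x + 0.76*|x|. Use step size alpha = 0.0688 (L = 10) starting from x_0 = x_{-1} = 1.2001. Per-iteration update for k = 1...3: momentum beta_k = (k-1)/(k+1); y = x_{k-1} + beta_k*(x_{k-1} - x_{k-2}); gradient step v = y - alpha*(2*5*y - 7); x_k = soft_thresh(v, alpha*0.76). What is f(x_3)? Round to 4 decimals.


FISTA on f(x) = 5*x^2 - 7*x + 0.76*|x|
L = 10, alpha = 0.0688
Iteration 1: beta = 0.0, y = 1.2001 + 0.0*(1.2001 - 1.2001) = 1.2001
  grad(y) = 5.001, v = y - alpha*grad = 0.856
  prox(v) = soft_thresh(0.856, 0.0523) = 0.8037
Iteration 2: beta = 0.3333, y = 0.8037 + 0.3333*(0.8037 - 1.2001) = 0.6716
  grad(y) = -0.2838, v = y - alpha*grad = 0.6911
  prox(v) = soft_thresh(0.6911, 0.0523) = 0.6389
Iteration 3: beta = 0.5, y = 0.6389 + 0.5*(0.6389 - 0.8037) = 0.5564
  grad(y) = -1.4358, v = y - alpha*grad = 0.6552
  prox(v) = soft_thresh(0.6552, 0.0523) = 0.6029
f(x_3) = 5*0.6029^2 - 7*0.6029 + 0.76*|0.6029| = -1.9447


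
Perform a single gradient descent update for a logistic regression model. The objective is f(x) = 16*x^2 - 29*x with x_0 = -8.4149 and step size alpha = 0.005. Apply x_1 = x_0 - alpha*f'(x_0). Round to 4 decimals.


We compute the gradient at x_0 and apply the update.
f'(x) = 32*x - 29
f'(-8.4149) = 32*-8.4149 - 29 = -298.2768
x_1 = -8.4149 - 0.005*-298.2768 = -6.9235


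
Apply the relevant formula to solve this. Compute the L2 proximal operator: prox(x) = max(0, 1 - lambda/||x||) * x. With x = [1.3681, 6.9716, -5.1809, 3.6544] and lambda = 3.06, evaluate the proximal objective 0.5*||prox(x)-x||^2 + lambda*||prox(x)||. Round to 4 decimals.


Step 1: Compute ||x||.
||x|| = 9.5221
Step 2: Compute scaling factor.
scale = max(0, 1 - 3.06/9.5221) = 0.6786
Step 3: prox(x) = [0.9285, 4.7312, -3.516, 2.48]
||prox(x)|| = 6.4621
Step 4: Proximal objective.
0.5*||prox-x||^2 = 4.6818
lambda*||prox|| = 19.774
Total = 24.456


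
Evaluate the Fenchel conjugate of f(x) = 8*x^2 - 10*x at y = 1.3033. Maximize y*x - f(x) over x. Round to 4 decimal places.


f*(y) = sup_x {y*x - a*x^2 - b*x} = sup_x {(y-b)*x - a*x^2}
FOC: (y - b) - 2a*x = 0 => x* = (y - b)/(2a)
x* = (1.3033 + 10)/(2*8) = 0.7065
f*(1.3033) = (y-b)^2/(4a) = (1.3033 + 10)^2/(4*8)
= 127.7646/32 = 3.9926


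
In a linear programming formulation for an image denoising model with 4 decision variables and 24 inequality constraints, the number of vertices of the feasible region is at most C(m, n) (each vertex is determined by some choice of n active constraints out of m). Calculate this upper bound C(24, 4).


Each vertex corresponds to some choice of n active constraints out of m, so the number of vertices is at most C(m, n) = m! / (n!(m-n)!).
m = 24, n = 4
Numerator: 24 * 23 * 22 * 21
Denominator: 4! = 24
C(24, 4) = 10626


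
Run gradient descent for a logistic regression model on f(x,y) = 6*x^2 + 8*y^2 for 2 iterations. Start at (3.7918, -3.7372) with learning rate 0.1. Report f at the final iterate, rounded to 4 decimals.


Gradient descent on f(x,y) = 6*x^2 + 8*y^2.
Starting point: (3.7918, -3.7372), alpha = 0.1
Step 1: grad_x = 2*6*3.7918 = 45.5016, grad_y = 2*8*-3.7372 = -59.7952
  x_1 = 3.7918 - 0.1*45.5016 = -0.7584
  y_1 = -3.7372 - 0.1*-59.7952 = 2.2423
Step 2: grad_x = 2*6*-0.7584 = -9.1003, grad_y = 2*8*2.2423 = 35.8771
  x_2 = -0.7584 - 0.1*-9.1003 = 0.1517
  y_2 = 2.2423 - 0.1*35.8771 = -1.3454
f(0.1517, -1.3454) = 6*0.1517^2 + 8*(-1.3454)^2 = 14.6187


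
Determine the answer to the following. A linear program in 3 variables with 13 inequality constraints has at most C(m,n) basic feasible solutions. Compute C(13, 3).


Each vertex corresponds to some choice of n active constraints out of m, so the number of vertices is at most C(m, n) = m! / (n!(m-n)!).
m = 13, n = 3
Numerator: 13 * 12 * 11
Denominator: 3! = 6
C(13, 3) = 286


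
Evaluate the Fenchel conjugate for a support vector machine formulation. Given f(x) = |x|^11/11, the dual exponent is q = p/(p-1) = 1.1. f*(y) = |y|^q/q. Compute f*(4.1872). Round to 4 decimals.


The conjugate exponent q satisfies 1/p + 1/q = 1.
p = 11, so q = 11/(11 - 1) = 1.1
|y|^q = 4.1872^1.1 = 4.8319
f*(4.1872) = 4.8319 / 1.1 = 4.3926


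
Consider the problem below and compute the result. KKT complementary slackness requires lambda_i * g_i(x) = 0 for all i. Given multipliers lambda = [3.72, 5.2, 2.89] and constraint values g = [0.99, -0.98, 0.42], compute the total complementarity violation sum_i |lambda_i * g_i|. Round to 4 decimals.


KKT complementary slackness check:
lambda_1 * g_1 = 3.72 * 0.99 = 3.6828
lambda_2 * g_2 = 5.2 * -0.98 = -5.096
lambda_3 * g_3 = 2.89 * 0.42 = 1.2138
Total violation = 3.6828 + 5.096 + 1.2138 = 9.9926


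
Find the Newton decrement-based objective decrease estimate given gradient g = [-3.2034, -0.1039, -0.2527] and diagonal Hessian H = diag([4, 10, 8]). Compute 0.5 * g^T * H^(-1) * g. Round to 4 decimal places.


Step 1: H is diagonal, so H^(-1) * g = [-0.8009, -0.0104, -0.0316].
Step 2: g^T H^(-1) g = sum_i g_i^2 / H_ii
  = (-3.2034)^2/4 + (-0.1039)^2/10 + (-0.2527)^2/8
  = 2.5654 + 0.0011 + 0.008 = 2.5745
Step 3: Objective decrease = 0.5 * g^T H^(-1) g = 1.2873


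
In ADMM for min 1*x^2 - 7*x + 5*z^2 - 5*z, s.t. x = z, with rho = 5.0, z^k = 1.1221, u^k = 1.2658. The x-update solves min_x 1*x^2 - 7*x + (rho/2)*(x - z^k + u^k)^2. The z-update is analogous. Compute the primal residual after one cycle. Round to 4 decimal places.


ADMM iteration with rho = 5.0, z^k = 1.1221, u^k = 1.2658
Step 1: x-update.
Minimize 1*x^2 - 7*x + (5.0/2)*(x - 1.1221 + 1.2658)^2
FOC: (2*1 + 5.0)*x = 7 + 5.0*(1.1221 - 1.2658)
x^{k+1} = 0.8974
Step 2: z-update.
Minimize 5*z^2 - 5*z + (5.0/2)*(0.8974 - z + 1.2658)^2
FOC: (2*5 + 5.0)*z = 5 + 5.0*(0.8974 + 1.2658)
z^{k+1} = 1.0544
Step 3: u-update.
u^{k+1} = 1.2658 + 0.8974 - 1.0544 = 1.1088
Step 4: Primal residual = |0.8974 - 1.0544| = 0.157


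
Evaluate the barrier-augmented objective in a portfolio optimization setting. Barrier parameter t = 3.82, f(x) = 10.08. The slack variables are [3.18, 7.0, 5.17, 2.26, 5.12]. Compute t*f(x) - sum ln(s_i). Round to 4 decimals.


Step 1: Compute log-barrier.
ln values: [1.1569, 1.9459, 1.6429, 0.8154, 1.6332]
phi = -(1.1569 + 1.9459 + 1.6429 + 0.8154 + 1.6332) = -7.1942
Step 2: Compute augmented objective.
t*f(x) = 3.82*10.08 = 38.5056
Total = 38.5056 - 7.1942 = 31.3114


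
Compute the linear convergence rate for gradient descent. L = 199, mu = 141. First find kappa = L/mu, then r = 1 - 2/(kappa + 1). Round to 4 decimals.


Step 1: Compute the condition number.
kappa = L/mu = 199/141 = 1.4113
Step 2: Compute the convergence rate.
r = 1 - 2/(kappa + 1) = 1 - 2*mu/(L + mu) = (L - mu)/(L + mu) = 58/340 = 0.1706


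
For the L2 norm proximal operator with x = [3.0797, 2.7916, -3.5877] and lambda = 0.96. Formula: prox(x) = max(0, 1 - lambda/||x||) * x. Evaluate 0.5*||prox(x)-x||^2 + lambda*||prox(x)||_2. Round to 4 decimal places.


Step 1: Compute ||x||.
||x|| = 5.4908
Step 2: Compute scaling factor.
scale = max(0, 1 - 0.96/5.4908) = 0.8252
Step 3: prox(x) = [2.5413, 2.3035, -2.9604]
||prox(x)|| = 4.5308
Step 4: Proximal objective.
0.5*||prox-x||^2 = 0.4608
lambda*||prox|| = 4.3496
Total = 4.8104


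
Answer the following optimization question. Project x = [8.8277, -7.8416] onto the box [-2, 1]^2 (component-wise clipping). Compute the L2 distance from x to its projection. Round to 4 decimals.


Project each component onto [-2, 1].
clip(8.8277) = 1.0, clip(-7.8416) = -2.0
Projection = [1.0, -2.0]
Squared diffs: [61.2729, 34.1243]
Distance = sqrt(95.3972) = 9.7671


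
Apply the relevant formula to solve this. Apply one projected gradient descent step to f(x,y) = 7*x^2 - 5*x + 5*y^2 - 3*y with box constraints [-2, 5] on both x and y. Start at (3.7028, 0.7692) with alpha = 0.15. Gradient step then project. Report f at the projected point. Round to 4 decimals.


Step 1: Compute gradient at (3.7028, 0.7692).
grad_x = 2*7*3.7028 - 5 = 46.8392
grad_y = 2*5*0.7692 - 3 = 4.692
Step 2: Gradient step.
x_raw = 3.7028 - 0.15*46.8392 = -3.3231
y_raw = 0.7692 - 0.15*4.692 = 0.0654
Step 3: Project onto [-2, 5].
x_proj = clip(-3.3231) = -2.0
y_proj = clip(0.0654) = 0.0654
Step 4: Evaluate f.
f(-2.0, 0.0654) = 37.8252


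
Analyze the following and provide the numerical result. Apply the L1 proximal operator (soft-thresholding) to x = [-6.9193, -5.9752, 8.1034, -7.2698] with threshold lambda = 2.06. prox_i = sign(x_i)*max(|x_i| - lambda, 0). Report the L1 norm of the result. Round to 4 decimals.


Soft-thresholding with lambda = 2.06:
prox(-6.9193) = sign(-6.9193)*max(|-6.9193| - 2.06, 0) = -4.8593
prox(-5.9752) = sign(-5.9752)*max(|-5.9752| - 2.06, 0) = -3.9152
prox(8.1034) = sign(8.1034)*max(|8.1034| - 2.06, 0) = 6.0434
prox(-7.2698) = sign(-7.2698)*max(|-7.2698| - 2.06, 0) = -5.2098
prox(x) = [-4.8593, -3.9152, 6.0434, -5.2098]
||prox(x)||_1 = 4.8593 + 3.9152 + 6.0434 + 5.2098 = 20.0277


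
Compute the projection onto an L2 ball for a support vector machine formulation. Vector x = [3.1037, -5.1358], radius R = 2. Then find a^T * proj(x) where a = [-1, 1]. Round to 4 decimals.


Step 1: Compute ||x|| (intermediates to 6 decimals).
||x|| = sqrt(3.1037^2 + (-5.1358)^2) = 6.000783
Step 2: Project.
Since ||x|| > R, scale = R/||x|| = 2/6.000783 = 0.33329, proj(x) = scale * x
proj(x) = [1.034432, -1.711711]
Step 3: Dot product.
a^T * proj(x) = -1*1.034432 + 1*(-1.711711) = -2.7461


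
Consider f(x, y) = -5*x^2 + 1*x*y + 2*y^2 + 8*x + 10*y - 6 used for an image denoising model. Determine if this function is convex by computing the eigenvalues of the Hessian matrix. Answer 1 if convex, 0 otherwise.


The Hessian of f(x,y) = -5*x^2 + 1*x*y + 2*y^2 + 8*x + 10*y - 6 is:
H = [[-10, 1], [1, 4]]
Trace = -10 + 4 = -6
Determinant = -10*4 - (1)^2 = -41
Discriminant = (-6)^2 - 4*-41 = 200.0
Eigenvalues: lambda_1 = -10.0711, lambda_2 = 4.0711
The function is not convex.

0


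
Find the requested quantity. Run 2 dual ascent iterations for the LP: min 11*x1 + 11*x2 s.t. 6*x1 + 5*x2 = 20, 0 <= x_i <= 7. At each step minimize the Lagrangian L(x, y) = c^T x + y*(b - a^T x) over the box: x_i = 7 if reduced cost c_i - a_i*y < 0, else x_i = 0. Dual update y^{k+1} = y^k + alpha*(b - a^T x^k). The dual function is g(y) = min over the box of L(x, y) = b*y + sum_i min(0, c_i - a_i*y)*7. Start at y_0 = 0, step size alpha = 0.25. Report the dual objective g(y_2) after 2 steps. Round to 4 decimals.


Dual ascent for LP: min 11*x1 + 11*x2, 6*x1 + 5*x2 = 20, 0 <= x_i <= 7
Step 1: y^k = 0.0, reduced costs: (11.0, 11.0)
  x^k = (0.0, 0.0), subgradient = b - a^T x = 20.0
  y^{k+1} = 0.0 + 0.25*20.0 = 5.0
Step 2: y^k = 5.0, reduced costs: (-19.0, -14.0)
  x^k = (7.0, 7.0), subgradient = b - a^T x = -57.0
  y^{k+1} = 5.0 + 0.25*-57.0 = -9.25
Dual objective at y_2 = -9.25: reduced costs (66.5, 57.25), box minimizer x = (0.0, 0.0)
g(y_2) = b*y + (c1 - a1*y)*x1 + (c2 - a2*y)*x2 = 20*(-9.25) + 66.5*0.0 + 57.25*0.0 = -185.0 + 0.0 + 0.0 = -185.0
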